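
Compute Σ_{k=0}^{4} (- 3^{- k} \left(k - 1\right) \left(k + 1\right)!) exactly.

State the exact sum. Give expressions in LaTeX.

Ratio r(k) = k*(k + 2)/(3*(k - 1)).
Gosper form: A/B · C(k+1)/C(k) with A=k/3 + 2/3, B=1, C=k - 1.
f must satisfy (k/3 + 2/3)·f(k+1) − (1)·f(k) = k - 1.
From deg A=1, deg B=0, deg C=1: d=0.
Solve for f: f(k) = 3 (degree 0 ≤ 0).
R(k) = B(k−1)·f(k)/C(k) = 3/(k - 1); s_k = R·t_k = -3**(1 - k)*factorial(k + 1).
Δs = -(k - 1)*factorial(k + 1)/3**k, as required.
Telescoping: Σ = s_(5) − s_(0) = -80/9 − (-3) = -53/9.

Σ = -53/9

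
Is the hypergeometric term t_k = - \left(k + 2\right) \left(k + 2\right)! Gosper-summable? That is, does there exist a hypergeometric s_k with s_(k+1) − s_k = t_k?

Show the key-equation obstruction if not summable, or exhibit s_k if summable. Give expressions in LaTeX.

Yes. s_k = - \left(k + 2\right)!.

Ratio r(k) = (k + 3)**2/(k + 2).
Normal form (A,B,C) = (k + 3, 1, k + 2).
f must satisfy (k + 3)·f(k+1) − (1)·f(k) = k + 2.
d = 0 from the (1,0,1) case.
Match coefficients ⇒ f(k) = 1.
R(k) = B(k−1)·f(k)/C(k) = 1/(k + 2); s_k = R·t_k = -factorial(k + 2).
Δs = -(k + 2)*factorial(k + 2), as required.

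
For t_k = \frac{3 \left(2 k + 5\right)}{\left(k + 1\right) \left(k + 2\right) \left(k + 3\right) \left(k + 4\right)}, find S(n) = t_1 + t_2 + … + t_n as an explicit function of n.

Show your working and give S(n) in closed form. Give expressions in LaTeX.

S(n) = \frac{3 n \left(n + 6\right)}{8 \left(n^{2} + 6 n + 8\right)}

Ratio r(k) = (k + 1)*(2*k + 7)/((k + 5)*(2*k + 5)).
A = k + 1, B = k + 5, C = k + 5/2.
Need (k + 1)·f(k+1) − (k + 4)·f(k) = k + 5/2.
d = 3 from the (1,1,1) case.
A polynomial solution: f(k) = k*(k + 2)*(k + 4)/6.
Then R = B(k−1)f/C = k*(k + 2)*(k + 4)**2/(3*(2*k + 5)), so s_k = R(k)·t_k = k*(k + 4)/(k**2 + 4*k + 3).
Δs = 3*(2*k + 5)/(k**4 + 10*k**3 + 35*k**2 + 50*k + 24), as required.
Telescope: S(n) = s_(n+1) − s_(1) = (n**2 + 6*n + 5)/(n**2 + 6*n + 8) − (5/8) = 3*n*(n + 6)/(8*(n**2 + 6*n + 8)).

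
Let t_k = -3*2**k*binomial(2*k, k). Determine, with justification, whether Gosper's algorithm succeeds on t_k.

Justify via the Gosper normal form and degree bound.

Ratio r(k) = 4*(2*k + 1)/(k + 1).
Take A(k)=8*k + 4, B(k)=k + 1, C(k)=1.
Key eq: (8*k + 4)·f(k+1) = (k)·f(k) + (1).
Bound: deg f ≤ -1.
Negative degree bound (-1): no f exists, t_k not Gosper-summable.

No; the degree bound rules out any f.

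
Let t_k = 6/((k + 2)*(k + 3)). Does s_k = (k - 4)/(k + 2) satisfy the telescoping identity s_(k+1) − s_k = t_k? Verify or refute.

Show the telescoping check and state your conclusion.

s_(k+1) = (k - 3)/(k + 3)
s_(k+1) − s_k = 6/(k**2 + 5*k + 6)
(s_(k+1) − s_k) − t_k = 0

valid; difference matches t_k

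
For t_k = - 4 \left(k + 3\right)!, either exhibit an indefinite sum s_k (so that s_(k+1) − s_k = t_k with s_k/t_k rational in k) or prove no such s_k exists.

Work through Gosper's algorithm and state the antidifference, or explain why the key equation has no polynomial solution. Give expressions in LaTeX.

no hypergeometric antidifference exists

r(k) = k + 4 after simplifying.
Normal form (A,B,C) = (k + 4, 1, 1).
Key eq: (k + 4)·f(k+1) = (1)·f(k) + (1).
deg f ≤ -1 (via 1,0,0).
Negative degree bound (-1): no f exists, t_k not Gosper-summable.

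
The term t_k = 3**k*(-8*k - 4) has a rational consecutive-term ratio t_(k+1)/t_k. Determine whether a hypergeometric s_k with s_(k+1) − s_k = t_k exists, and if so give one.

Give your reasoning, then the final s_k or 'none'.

s_k = 4*3**k*(1 - k)

Step 1: r(k) = 3*(2*k + 3)/(2*k + 1).
Take A(k)=3, B(k)=1, C(k)=k + 1/2.
Solve (3)·f(k+1) − (1)·f(k) = k + 1/2.
From deg A=0, deg B=0, deg C=1: d=1.
Match coefficients ⇒ f(k) = (k - 1)/2.
So s_k = (B(k−1)f/C)·t_k = ((k - 1)/(2*k + 1))·t_k = 4*3**k*(1 - k).
Check: Δs_k = 3**k*(-8*k - 4). ✓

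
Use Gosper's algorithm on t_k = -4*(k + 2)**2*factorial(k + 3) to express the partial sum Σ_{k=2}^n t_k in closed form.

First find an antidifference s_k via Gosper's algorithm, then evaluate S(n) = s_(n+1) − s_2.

S(n) = -4*n*factorial(n + 4) - 4*factorial(n + 4) + 960

The ratio is (k + 3)**2*(k + 4)/(k + 2)**2.
Gosper form: A/B · C(k+1)/C(k) with A=k + 4, B=1, C=k**2 + 4*k + 4.
Solve (k + 4)·f(k+1) − (1)·f(k) = k**2 + 4*k + 4.
d = 1 from the (1,0,2) case.
Solving with deg f ≤ 1: f(k) = k.
Certificate R = B(k−1)f/C = k/(k + 2)**2 gives s_k = -4*k*factorial(k + 3).
Δs = -4*(k + 2)**2*factorial(k + 3), as required.
s_(n+1) = -4*(n + 1)*factorial(n + 4) and s_(2) = -960, so S(n) = -4*n*factorial(n + 4) - 4*factorial(n + 4) + 960.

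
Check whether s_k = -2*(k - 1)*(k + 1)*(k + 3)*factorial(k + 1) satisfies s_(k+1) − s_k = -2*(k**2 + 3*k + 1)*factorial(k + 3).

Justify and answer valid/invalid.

Invalid: residual 2*(k**3 + 5*k**2 + 6*k + 3)*factorial(k + 1) ≠ 0.

s_(k+1) = -2*k*(k + 2)*(k + 4)*factorial(k + 2)
s_(k+1) − s_k = -2*(k**4 + 7*k**3 + 17*k**2 + 17*k + 3)*factorial(k + 1)
(s_(k+1) − s_k) − t_k = 2*(k**3 + 5*k**2 + 6*k + 3)*factorial(k + 1)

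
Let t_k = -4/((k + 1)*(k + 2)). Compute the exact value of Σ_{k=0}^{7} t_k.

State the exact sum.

r(k) = (k + 1)/(k + 3) after simplifying.
Factor: A=k + 1; B=k + 3; C=1.
Need (k + 1)·f(k+1) − (k + 2)·f(k) = 1.
d = 1 from the (1,1,0) case.
Coefficient equations give f(k) = k.
Get s_k = R·t_k = -4*k/(k + 1) with R(k) = B(k−1)f(k)/C(k) = k*(k + 2).
Δs = -4/(k**2 + 3*k + 2), as required.
Σ_(k=0)^(7) t_k = s_(8) − s_(0) = -32/9 − (0) = -32/9.

Σ = -32/9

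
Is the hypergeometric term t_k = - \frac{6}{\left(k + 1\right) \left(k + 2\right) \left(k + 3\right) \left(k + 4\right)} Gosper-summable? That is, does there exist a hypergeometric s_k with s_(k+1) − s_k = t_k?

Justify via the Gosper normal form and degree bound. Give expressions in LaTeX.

r(k) = (k + 1)/(k + 5) after simplifying.
Normal form (A,B,C) = (k + 1, k + 5, 1).
Key eq: (k + 1)·f(k+1) = (k + 4)·f(k) + (1).
Bound: deg f ≤ 3.
Coefficient equations give f(k) = k*(k**2 + 6*k + 11)/18.
Certificate R = B(k−1)f/C = k*(k + 4)*(k**2 + 6*k + 11)/18 gives s_k = k*(-k**2 - 6*k - 11)/(3*(k + 1)*(k + 2)*(k + 3)).
Check: Δs_k = -6/(k**4 + 10*k**3 + 35*k**2 + 50*k + 24). ✓

Yes. s_k = \frac{k \left(- k^{2} - 6 k - 11\right)}{3 \left(k + 1\right) \left(k + 2\right) \left(k + 3\right)}.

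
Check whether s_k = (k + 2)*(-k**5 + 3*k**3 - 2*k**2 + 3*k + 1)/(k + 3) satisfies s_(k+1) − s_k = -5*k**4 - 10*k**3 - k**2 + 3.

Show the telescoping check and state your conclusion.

s_(k+1) = (k + 3)*(3*k - (k + 1)**5 + 3*(k + 1)**3 - 2*(k + 1)**2 + 4)/(k + 4)
s_(k+1) − s_k = (-5*k**6 - 41*k**5 - 106*k**4 - 93*k**3 - 8*k**2 + 21*k + 28)/(k**2 + 7*k + 12)
(s_(k+1) − s_k) − t_k = (4*k**5 + 25*k**4 + 34*k**3 + k**2 - 8)/(k**2 + 7*k + 12)

Invalid: residual (4*k**5 + 25*k**4 + 34*k**3 + k**2 - 8)/(k**2 + 7*k + 12) ≠ 0.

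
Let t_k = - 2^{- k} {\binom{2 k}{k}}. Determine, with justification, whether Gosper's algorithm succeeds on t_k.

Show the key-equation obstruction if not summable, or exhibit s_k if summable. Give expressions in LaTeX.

t_(k+1)/t_k = (2*k + 1)/(k + 1).
Normal form (A,B,C) = (2*k + 1, k + 1, 1).
Set up (2*k + 1)·f(k+1) − (k)·f(k) − (1) = 0.
From deg A=1, deg B=1, deg C=0: d=-1.
Bound -1 < 0, so the key equation has no polynomial solution.

No — negative degree bound, so no certificate f.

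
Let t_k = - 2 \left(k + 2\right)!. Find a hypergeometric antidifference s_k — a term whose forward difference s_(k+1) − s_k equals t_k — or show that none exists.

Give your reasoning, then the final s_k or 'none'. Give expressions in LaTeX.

none — t_k is not Gosper-summable

r(k) = k + 3 after simplifying.
So A=k + 3 and B=1, with C=1.
Solve (k + 3)·f(k+1) − (1)·f(k) = 1.
From deg A=1, deg B=0, deg C=0: d=-1.
Bound -1 < 0, so the key equation has no polynomial solution.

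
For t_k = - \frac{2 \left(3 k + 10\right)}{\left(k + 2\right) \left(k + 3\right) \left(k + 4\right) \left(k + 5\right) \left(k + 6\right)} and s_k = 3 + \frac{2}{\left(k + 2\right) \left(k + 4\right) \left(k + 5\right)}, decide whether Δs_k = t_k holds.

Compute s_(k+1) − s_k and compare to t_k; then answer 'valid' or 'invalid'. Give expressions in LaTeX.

s_(k+1) = 3 + 2/((k + 3)*(k + 5)*(k + 6))
s_(k+1) − s_k = 2*(-3*k - 10)/(k**5 + 20*k**4 + 155*k**3 + 580*k**2 + 1044*k + 720)
(s_(k+1) − s_k) − t_k = 0

valid (s_(k+1) − s_k reduces to t_k)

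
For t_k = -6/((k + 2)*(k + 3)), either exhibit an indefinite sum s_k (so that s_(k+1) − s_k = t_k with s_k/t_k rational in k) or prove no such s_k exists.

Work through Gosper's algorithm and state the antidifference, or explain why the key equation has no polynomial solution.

r(k) = (k + 2)/(k + 4) after simplifying.
Take A(k)=k + 2, B(k)=k + 4, C(k)=1.
Need (k + 2)·f(k+1) − (k + 3)·f(k) = 1.
deg f ≤ 1 (via 1,1,0).
Coefficient equations give f(k) = k/2.
R(k) = B(k−1)·f(k)/C(k) = k*(k + 3)/2; s_k = R·t_k = -3*k/(k + 2).
Verify: -6/(k**2 + 5*k + 6) matches t_k.

s_k = -3*k/(k + 2)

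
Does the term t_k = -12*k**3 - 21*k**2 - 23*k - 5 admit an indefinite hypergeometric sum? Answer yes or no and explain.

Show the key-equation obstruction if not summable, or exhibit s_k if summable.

r(k) = (12*k**3 + 57*k**2 + 101*k + 61)/(12*k**3 + 21*k**2 + 23*k + 5) after simplifying.
A = 1, B = 1, C = k**3 + 7*k**2/4 + 23*k/12 + 5/12.
f must satisfy (1)·f(k+1) − (1)·f(k) = k**3 + 7*k**2/4 + 23*k/12 + 5/12.
From deg A=0, deg B=0, deg C=3: d=4.
Solve for f: f(k) = k*(3*k**3 + k**2 + 4*k - 3)/12 (degree 4 ≤ 4).
So s_k = (B(k−1)f/C)·t_k = (k*(3*k**3 + k**2 + 4*k - 3)/(12*k**3 + 21*k**2 + 23*k + 5))·t_k = k*(-3*k**3 - k**2 - 4*k + 3).
Verify: -12*k**3 - 21*k**2 - 23*k - 5 matches t_k.

Yes. s_k = k*(-3*k**3 - k**2 - 4*k + 3).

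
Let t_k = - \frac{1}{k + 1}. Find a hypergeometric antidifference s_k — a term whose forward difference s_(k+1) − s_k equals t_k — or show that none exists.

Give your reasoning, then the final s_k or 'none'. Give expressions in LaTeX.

r(k) = (k + 1)/(k + 2) after simplifying.
Gosper form: A/B · C(k+1)/C(k) with A=k + 1, B=k + 2, C=1.
Set up (k + 1)·f(k+1) − (k + 1)·f(k) − (1) = 0.
From deg A=1, deg B=1, deg C=0: d=0.
Write f(k) = c0. Then LHS − RHS = -1, requiring -1 = 0: contradictory. No certificate.

no hypergeometric antidifference exists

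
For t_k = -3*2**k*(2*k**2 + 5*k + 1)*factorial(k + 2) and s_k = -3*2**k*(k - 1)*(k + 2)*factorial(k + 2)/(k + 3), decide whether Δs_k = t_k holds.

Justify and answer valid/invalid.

s_(k+1) = -6*2**k*k*(k + 3)*factorial(k + 3)/(k + 4)
s_(k+1) − s_k = -3*2**k*(2*k**4 + 17*k**3 + 49*k**2 + 52*k + 8)*factorial(k + 2)/((k + 3)*(k + 4))
(s_(k+1) − s_k) − t_k = 3*2**k*(2*k**3 + 11*k**2 + 15*k + 4)*factorial(k + 2)/((k + 3)*(k + 4))

Invalid: residual 3*2**k*(2*k**3 + 11*k**2 + 15*k + 4)*factorial(k + 2)/((k + 3)*(k + 4)) ≠ 0.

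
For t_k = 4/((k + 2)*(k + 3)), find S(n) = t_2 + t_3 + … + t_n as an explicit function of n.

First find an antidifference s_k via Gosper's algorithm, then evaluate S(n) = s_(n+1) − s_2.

The ratio is (k + 2)/(k + 4).
Normal form (A,B,C) = (k + 2, k + 4, 1).
Key eq: (k + 2)·f(k+1) = (k + 3)·f(k) + (1).
Bound: deg f ≤ 1.
Match coefficients ⇒ f(k) = k/2.
Then R = B(k−1)f/C = k*(k + 3)/2, so s_k = R(k)·t_k = 2*k/(k + 2).
Δs = 4/(k**2 + 5*k + 6), as required.
s_(n+1) = 2*(n + 1)/(n + 3) and s_(2) = 1, so S(n) = (n - 1)/(n + 3).

S(n) = (n - 1)/(n + 3)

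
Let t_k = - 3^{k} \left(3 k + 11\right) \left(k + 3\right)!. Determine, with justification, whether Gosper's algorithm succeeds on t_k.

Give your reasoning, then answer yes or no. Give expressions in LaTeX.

Compute t_(k+1)/t_k: get 3*(k + 4)*(3*k + 14)/(3*k + 11).
Gosper form: A/B · C(k+1)/C(k) with A=3*k + 12, B=1, C=k + 11/3.
Key eq: (3*k + 12)·f(k+1) = (1)·f(k) + (k + 11/3).
d = 0 from the (1,0,1) case.
Coefficient equations give f(k) = 1/3.
So s_k = (B(k−1)f/C)·t_k = (1/(3*k + 11))·t_k = -3**k*factorial(k + 3).
Verify: -3**k*(3*k + 11)*factorial(k + 3) matches t_k.

Yes. s_k = - 3^{k} \left(k + 3\right)!.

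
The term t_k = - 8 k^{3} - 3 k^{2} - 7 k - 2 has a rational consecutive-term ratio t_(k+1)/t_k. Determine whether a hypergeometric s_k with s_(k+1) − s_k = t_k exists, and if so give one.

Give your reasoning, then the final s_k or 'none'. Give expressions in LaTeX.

s_k = k \left(- 2 k^{3} + 3 k^{2} - 4 k + 1\right)

r(k) = (8*k**3 + 27*k**2 + 37*k + 20)/(8*k**3 + 3*k**2 + 7*k + 2) after simplifying.
Normal form (A,B,C) = (1, 1, k**3 + 3*k**2/8 + 7*k/8 + 1/4).
f must satisfy (1)·f(k+1) − (1)·f(k) = k**3 + 3*k**2/8 + 7*k/8 + 1/4.
Bound: deg f ≤ 4.
A polynomial solution: f(k) = k*(2*k**3 - 3*k**2 + 4*k - 1)/8.
Then R = B(k−1)f/C = k*(2*k**3 - 3*k**2 + 4*k - 1)/(8*k**3 + 3*k**2 + 7*k + 2), so s_k = R(k)·t_k = k*(-2*k**3 + 3*k**2 - 4*k + 1).
Check: Δs_k = -8*k**3 - 3*k**2 - 7*k - 2. ✓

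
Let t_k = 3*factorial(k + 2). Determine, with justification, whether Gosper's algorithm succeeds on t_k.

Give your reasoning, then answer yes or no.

No — key equation has no polynomial f.

The ratio is k + 3.
Gosper form: A/B · C(k+1)/C(k) with A=k + 3, B=1, C=1.
Set up (k + 3)·f(k+1) − (1)·f(k) − (1) = 0.
deg f ≤ -1 (via 1,0,0).
Bound -1 < 0, so the key equation has no polynomial solution.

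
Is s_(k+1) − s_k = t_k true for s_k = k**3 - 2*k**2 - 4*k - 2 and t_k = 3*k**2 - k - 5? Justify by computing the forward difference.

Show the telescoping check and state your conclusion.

s_(k+1) = k**3 + k**2 - 5*k - 7
s_(k+1) − s_k = 3*k**2 - k - 5
(s_(k+1) − s_k) − t_k = 0

valid (s_(k+1) − s_k reduces to t_k)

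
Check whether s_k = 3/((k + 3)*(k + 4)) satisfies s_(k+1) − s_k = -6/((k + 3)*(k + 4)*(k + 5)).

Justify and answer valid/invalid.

s_(k+1) = 3/((k + 4)*(k + 5))
s_(k+1) − s_k = -6/(k**3 + 12*k**2 + 47*k + 60)
(s_(k+1) − s_k) − t_k = 0

valid (s_(k+1) − s_k reduces to t_k)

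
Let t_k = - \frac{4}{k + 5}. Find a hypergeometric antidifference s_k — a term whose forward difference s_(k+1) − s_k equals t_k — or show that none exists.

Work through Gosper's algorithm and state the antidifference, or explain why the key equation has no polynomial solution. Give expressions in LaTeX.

r(k) = (k + 5)/(k + 6) after simplifying.
Gosper form: A/B · C(k+1)/C(k) with A=k + 5, B=k + 6, C=1.
Set up (k + 5)·f(k+1) − (k + 5)·f(k) − (1) = 0.
deg f ≤ 0 (via 1,1,0).
Write f(k) = c0. Then LHS − RHS = -1, requiring -1 = 0: contradictory. No certificate.

no hypergeometric antidifference exists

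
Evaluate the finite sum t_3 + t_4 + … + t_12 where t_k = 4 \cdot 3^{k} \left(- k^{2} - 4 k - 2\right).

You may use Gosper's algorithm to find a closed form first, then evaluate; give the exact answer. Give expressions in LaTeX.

Σ = -577144332

Step 1: r(k) = 3*(k**2 + 6*k + 7)/(k**2 + 4*k + 2).
A = 3, B = 1, C = k**2 + 4*k + 2.
Solve (3)·f(k+1) − (1)·f(k) = k**2 + 4*k + 2.
Bound: deg f ≤ 2.
A polynomial solution: f(k) = (k**2 + k - 1)/2.
Get s_k = R·t_k = 2*3**k*(-k**2 - k + 1) with R(k) = B(k−1)f(k)/C(k) = (k**2 + k - 1)/(2*(k**2 + 4*k + 2)).
s_(k+1) − s_k = 4*3**k*(-k**2 - 4*k - 2) = t_k.
Evaluate s at k=13 and k=3: -577144926 and -594; difference -577144332.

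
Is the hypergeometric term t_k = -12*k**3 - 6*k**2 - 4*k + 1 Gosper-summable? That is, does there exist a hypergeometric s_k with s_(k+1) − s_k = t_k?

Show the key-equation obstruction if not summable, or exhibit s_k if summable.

Yes. s_k = k*(-3*k**3 + 4*k**2 - 2*k + 2).

Step 1: r(k) = (12*k**3 + 42*k**2 + 52*k + 21)/(12*k**3 + 6*k**2 + 4*k - 1).
Factor: A=1; B=1; C=k**3 + k**2/2 + k/3 - 1/12.
Key eq: (1)·f(k+1) = (1)·f(k) + (k**3 + k**2/2 + k/3 - 1/12).
Degrees (0,0,3) ⇒ d ≤ 4.
A polynomial solution: f(k) = k*(3*k**3 - 4*k**2 + 2*k - 2)/12.
Get s_k = R·t_k = k*(-3*k**3 + 4*k**2 - 2*k + 2) with R(k) = B(k−1)f(k)/C(k) = k*(3*k**3 - 4*k**2 + 2*k - 2)/(12*k**3 + 6*k**2 + 4*k - 1).
Check: Δs_k = -12*k**3 - 6*k**2 - 4*k + 1. ✓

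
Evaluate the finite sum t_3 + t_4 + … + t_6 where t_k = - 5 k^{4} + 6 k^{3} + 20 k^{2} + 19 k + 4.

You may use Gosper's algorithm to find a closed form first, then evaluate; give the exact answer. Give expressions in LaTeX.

Compute t_(k+1)/t_k: get (5*k**4 + 14*k**3 - 8*k**2 - 57*k - 44)/(5*k**4 - 6*k**3 - 20*k**2 - 19*k - 4).
A = 1, B = 1, C = k**4 - 6*k**3/5 - 4*k**2 - 19*k/5 - 4/5.
Set up (1)·f(k+1) − (1)·f(k) − (k**4 - 6*k**3/5 - 4*k**2 - 19*k/5 - 4/5) = 0.
Bound: deg f ≤ 5.
Match coefficients ⇒ f(k) = k*(k**4 - 4*k**3 - 2*k**2 - k + 2)/5.
Certificate R = B(k−1)f/C = k*(k**4 - 4*k**3 - 2*k**2 - k + 2)/(5*k**4 - 6*k**3 - 20*k**2 - 19*k - 4) gives s_k = k*(-k**4 + 4*k**3 + 2*k**2 + k - 2).
Δs = -5*k**4 + 6*k**3 + 20*k**2 + 19*k + 4, as required.
Telescoping: Σ = s_(7) − s_(3) = -6482 − (138) = -6620.

Σ = -6620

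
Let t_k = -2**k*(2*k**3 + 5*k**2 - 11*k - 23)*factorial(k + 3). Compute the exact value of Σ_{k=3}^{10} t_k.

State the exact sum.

Σ = -15533079212856960

r(k) = 2*(2*k**4 + 19*k**3 + 49*k**2 - 7*k - 108)/(2*k**3 + 5*k**2 - 11*k - 23) after simplifying.
Factor: A=2*k + 8; B=1; C=k**3 + 5*k**2/2 - 11*k/2 - 23/2.
f must satisfy (2*k + 8)·f(k+1) − (1)·f(k) = k**3 + 5*k**2/2 - 11*k/2 - 23/2.
From deg A=1, deg B=0, deg C=3: d=2.
Solving with deg f ≤ 2: f(k) = (k**2 - 3*k - 1)/2.
R(k) = B(k−1)·f(k)/C(k) = (k**2 - 3*k - 1)/(2*k**3 + 5*k**2 - 11*k - 23); s_k = R·t_k = 2**k*(-k**2 + 3*k + 1)*factorial(k + 3).
Check: Δs_k = -2**k*(2*k**3 + 5*k**2 - 11*k - 23)*factorial(k + 3). ✓
Sum = s_(11) − s_(3); s_(11) = -15533079212851200, s_(3) = 5760 ⇒ -15533079212856960.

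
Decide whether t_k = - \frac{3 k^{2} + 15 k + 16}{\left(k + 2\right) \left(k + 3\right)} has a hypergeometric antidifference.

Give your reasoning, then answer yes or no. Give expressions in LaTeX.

The ratio is (k + 2)*(15*k + 3*(k + 1)**2 + 31)/((k + 4)*(3*k**2 + 15*k + 16)).
Gosper form: A/B · C(k+1)/C(k) with A=k + 2, B=k + 4, C=k**2 + 5*k + 16/3.
Solve (k + 2)·f(k+1) − (k + 3)·f(k) = k**2 + 5*k + 16/3.
Bound: deg f ≤ 2.
Coefficient equations give f(k) = k*(3*k + 5)/3.
Get s_k = R·t_k = k*(-3*k - 5)/(k + 2) with R(k) = B(k−1)f(k)/C(k) = k*(k + 3)*(3*k + 5)/(3*k**2 + 15*k + 16).
s_(k+1) − s_k = (-3*k**2 - 15*k - 16)/(k**2 + 5*k + 6) = t_k.

Yes. s_k = \frac{k \left(- 3 k - 5\right)}{k + 2}.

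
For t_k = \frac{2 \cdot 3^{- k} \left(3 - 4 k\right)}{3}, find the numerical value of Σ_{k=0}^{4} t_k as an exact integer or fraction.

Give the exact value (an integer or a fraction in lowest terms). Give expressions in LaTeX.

Σ = 262/243

The ratio is (4*k + 1)/(3*(4*k - 3)).
So A=1/3 and B=1, with C=k - 3/4.
Key eq: (1/3)·f(k+1) = (1)·f(k) + (k - 3/4).
Bound: deg f ≤ 1.
A polynomial solution: f(k) = -3*(4*k - 1)/8.
Certificate R = B(k−1)f/C = -3*(4*k - 1)/(2*(4*k - 3)) gives s_k = (4*k - 1)/3**k.
Δs = 2*(3 - 4*k)/(3*3**k), as required.
Telescoping: Σ = s_(5) − s_(0) = 19/243 − (-1) = 262/243.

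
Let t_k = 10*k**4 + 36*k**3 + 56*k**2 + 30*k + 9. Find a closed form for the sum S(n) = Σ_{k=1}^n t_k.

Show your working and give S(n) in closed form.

t_(k+1)/t_k = (10*k**4 + 76*k**3 + 224*k**2 + 290*k + 141)/(10*k**4 + 36*k**3 + 56*k**2 + 30*k + 9).
Gosper form: A/B · C(k+1)/C(k) with A=1, B=1, C=k**4 + 18*k**3/5 + 28*k**2/5 + 3*k + 9/10.
Set up (1)·f(k+1) − (1)·f(k) − (k**4 + 18*k**3/5 + 28*k**2/5 + 3*k + 9/10) = 0.
From deg A=0, deg B=0, deg C=4: d=5.
Solve for f: f(k) = k*(2*k**4 + 4*k**3 + 4*k**2 - 4*k + 3)/10 (degree 5 ≤ 5).
Get s_k = R·t_k = k*(2*k**4 + 4*k**3 + 4*k**2 - 4*k + 3) with R(k) = B(k−1)f(k)/C(k) = k*(2*k**4 + 4*k**3 + 4*k**2 - 4*k + 3)/(10*k**4 + 36*k**3 + 56*k**2 + 30*k + 9).
Δs = 10*k**4 + 36*k**3 + 56*k**2 + 30*k + 9, as required.
Evaluate: s_(n+1) = 2*n**5 + 14*n**4 + 40*n**3 + 52*n**2 + 33*n + 9; subtract s_(1) = 9 ⇒ S(n) = n*(2*n**4 + 14*n**3 + 40*n**2 + 52*n + 33).

S(n) = n*(2*n**4 + 14*n**3 + 40*n**2 + 52*n + 33)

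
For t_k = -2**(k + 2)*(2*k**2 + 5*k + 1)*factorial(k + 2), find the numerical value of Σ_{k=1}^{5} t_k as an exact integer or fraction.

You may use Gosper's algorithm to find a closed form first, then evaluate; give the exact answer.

r(k) = 2*(2*k**3 + 15*k**2 + 35*k + 24)/(2*k**2 + 5*k + 1) after simplifying.
Factor: A=2*k + 6; B=1; C=k**2 + 5*k/2 + 1/2.
Set up (2*k + 6)·f(k+1) − (1)·f(k) − (k**2 + 5*k/2 + 1/2) = 0.
d = 1 from the (1,0,2) case.
Coefficient equations give f(k) = (k - 1)/2.
Then R = B(k−1)f/C = (k - 1)/(2*k**2 + 5*k + 1), so s_k = R(k)·t_k = -2**(k + 2)*(k - 1)*factorial(k + 2).
Verify: -2**(k + 2)*(2*k**2 + 5*k + 1)*factorial(k + 2) matches t_k.
Σ_(k=1)^(5) t_k = s_(6) − s_(1) = -51609600 − (0) = -51609600.

Σ = -51609600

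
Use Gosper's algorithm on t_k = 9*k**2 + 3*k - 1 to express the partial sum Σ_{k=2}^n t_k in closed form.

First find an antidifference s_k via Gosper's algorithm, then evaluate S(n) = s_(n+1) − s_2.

Ratio r(k) = (9*k**2 + 21*k + 11)/(9*k**2 + 3*k - 1).
A = 1, B = 1, C = k**2 + k/3 - 1/9.
Need (1)·f(k+1) − (1)·f(k) = k**2 + k/3 - 1/9.
From deg A=0, deg B=0, deg C=2: d=3.
Match coefficients ⇒ f(k) = k*(3*k**2 - 3*k - 1)/9.
So s_k = (B(k−1)f/C)·t_k = (k*(3*k**2 - 3*k - 1)/(9*k**2 + 3*k - 1))·t_k = k*(3*k**2 - 3*k - 1).
s_(k+1) − s_k = 9*k**2 + 3*k - 1 = t_k.
s_(n+1) = 3*n**3 + 6*n**2 + 2*n - 1 and s_(2) = 10, so S(n) = 3*n**3 + 6*n**2 + 2*n - 11.

S(n) = 3*n**3 + 6*n**2 + 2*n - 11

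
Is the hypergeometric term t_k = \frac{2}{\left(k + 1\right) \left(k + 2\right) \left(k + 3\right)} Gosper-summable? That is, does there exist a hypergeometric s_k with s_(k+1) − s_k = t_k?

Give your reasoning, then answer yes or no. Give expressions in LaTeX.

t_(k+1)/t_k = (k + 1)/(k + 4).
Gosper form: A/B · C(k+1)/C(k) with A=k + 1, B=k + 4, C=1.
Need (k + 1)·f(k+1) − (k + 3)·f(k) = 1.
Bound: deg f ≤ 2.
Solving with deg f ≤ 2: f(k) = k*(k + 3)/4.
Get s_k = R·t_k = k*(k + 3)/(2*(k + 1)*(k + 2)) with R(k) = B(k−1)f(k)/C(k) = k*(k + 3)**2/4.
Verify: 2/(k**3 + 6*k**2 + 11*k + 6) matches t_k.

Yes. s_k = \frac{k \left(k + 3\right)}{2 \left(k + 1\right) \left(k + 2\right)}.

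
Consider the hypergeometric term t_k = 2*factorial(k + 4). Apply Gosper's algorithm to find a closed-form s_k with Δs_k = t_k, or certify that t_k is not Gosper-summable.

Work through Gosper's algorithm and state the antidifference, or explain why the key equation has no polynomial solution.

The ratio is k + 5.
A = k + 5, B = 1, C = 1.
Key eq: (k + 5)·f(k+1) = (1)·f(k) + (1).
deg f ≤ -1 (via 1,0,0).
d = -1 < 0 ⇒ no nonzero polynomial f; not summable.

not Gosper-summable; s_k does not exist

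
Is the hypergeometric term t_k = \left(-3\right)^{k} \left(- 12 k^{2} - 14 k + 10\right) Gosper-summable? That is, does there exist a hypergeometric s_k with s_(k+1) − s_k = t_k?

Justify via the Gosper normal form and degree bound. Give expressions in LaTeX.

Yes. s_k = \left(-3\right)^{k} \left(3 k^{2} - k - 4\right).

t_(k+1)/t_k = 3*(-6*k**2 - 19*k - 8)/(6*k**2 + 7*k - 5).
Factor: A=-3; B=1; C=k**2 + 7*k/6 - 5/6.
Key eq: (-3)·f(k+1) = (1)·f(k) + (k**2 + 7*k/6 - 5/6).
Degrees (0,0,2) ⇒ d ≤ 2.
Coefficient equations give f(k) = -(k + 1)*(3*k - 4)/12.
Certificate R = B(k−1)f/C = -(k + 1)*(3*k - 4)/(2*(2*k - 1)*(3*k + 5)) gives s_k = (-3)**k*(3*k**2 - k - 4).
Check: Δs_k = (-3)**k*(-12*k**2 - 14*k + 10). ✓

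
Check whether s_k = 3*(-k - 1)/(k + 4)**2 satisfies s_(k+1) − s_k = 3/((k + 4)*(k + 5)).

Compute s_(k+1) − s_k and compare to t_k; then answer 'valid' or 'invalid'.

Invalid: residual 9*(-2*k - 9)/(k**4 + 18*k**3 + 121*k**2 + 360*k + 400) ≠ 0.

s_(k+1) = 3*(-k - 2)/(k + 5)**2
s_(k+1) − s_k = 3*(k**2 + 3*k - 7)/(k**4 + 18*k**3 + 121*k**2 + 360*k + 400)
(s_(k+1) − s_k) − t_k = 9*(-2*k - 9)/(k**4 + 18*k**3 + 121*k**2 + 360*k + 400)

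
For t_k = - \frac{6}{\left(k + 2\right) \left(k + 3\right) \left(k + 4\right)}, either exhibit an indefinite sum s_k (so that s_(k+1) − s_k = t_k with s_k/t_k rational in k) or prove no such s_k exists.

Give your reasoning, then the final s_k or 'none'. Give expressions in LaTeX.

s_k = \frac{k \left(- k - 5\right)}{2 \left(k + 2\right) \left(k + 3\right)}

Compute t_(k+1)/t_k: get (k + 2)/(k + 5).
Take A(k)=k + 2, B(k)=k + 5, C(k)=1.
Key eq: (k + 2)·f(k+1) = (k + 4)·f(k) + (1).
d = 2 from the (1,1,0) case.
A polynomial solution: f(k) = k*(k + 5)/12.
Get s_k = R·t_k = k*(-k - 5)/(2*(k + 2)*(k + 3)) with R(k) = B(k−1)f(k)/C(k) = k*(k + 4)*(k + 5)/12.
Δs = -6/(k**3 + 9*k**2 + 26*k + 24), as required.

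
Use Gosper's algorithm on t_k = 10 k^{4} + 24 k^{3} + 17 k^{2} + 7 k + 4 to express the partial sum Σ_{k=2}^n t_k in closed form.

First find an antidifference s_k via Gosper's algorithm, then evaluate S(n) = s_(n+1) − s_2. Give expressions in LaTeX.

S(n) = 2 n^{5} + 11 n^{4} + 21 n^{3} + 18 n^{2} + 10 n - 62

r(k) = (10*k**4 + 64*k**3 + 149*k**2 + 153*k + 62)/(10*k**4 + 24*k**3 + 17*k**2 + 7*k + 4) after simplifying.
Gosper form: A/B · C(k+1)/C(k) with A=1, B=1, C=k**4 + 12*k**3/5 + 17*k**2/10 + 7*k/10 + 2/5.
Solve (1)·f(k+1) − (1)·f(k) = k**4 + 12*k**3/5 + 17*k**2/10 + 7*k/10 + 2/5.
Bound: deg f ≤ 5.
Match coefficients ⇒ f(k) = k*(k + 1)*(2*k**3 - k**2 - 2*k + 3)/10.
R(k) = B(k−1)·f(k)/C(k) = k*(2*k**3 - k**2 - 2*k + 3)/(10*k**3 + 14*k**2 + 3*k + 4); s_k = R·t_k = k*(2*k**4 + k**3 - 3*k**2 + k + 3).
Δs = 10*k**4 + 24*k**3 + 17*k**2 + 7*k + 4, as required.
s_(n+1) = 2*n**5 + 11*n**4 + 21*n**3 + 18*n**2 + 10*n + 4 and s_(2) = 66, so S(n) = 2*n**5 + 11*n**4 + 21*n**3 + 18*n**2 + 10*n - 62.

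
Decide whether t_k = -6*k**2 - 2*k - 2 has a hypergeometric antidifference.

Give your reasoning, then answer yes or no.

The ratio is (k + 3*(k + 1)**2 + 2)/(3*k**2 + k + 1).
So A=1 and B=1, with C=k**2 + k/3 + 1/3.
Set up (1)·f(k+1) − (1)·f(k) − (k**2 + k/3 + 1/3) = 0.
deg f ≤ 3 (via 0,0,2).
Coefficient equations give f(k) = k*(k**2 - k + 1)/3.
Then R = B(k−1)f/C = k*(k**2 - k + 1)/(3*k**2 + k + 1), so s_k = R(k)·t_k = 2*k*(-k**2 + k - 1).
Δs = -6*k**2 - 2*k - 2, as required.

Yes. s_k = 2*k*(-k**2 + k - 1).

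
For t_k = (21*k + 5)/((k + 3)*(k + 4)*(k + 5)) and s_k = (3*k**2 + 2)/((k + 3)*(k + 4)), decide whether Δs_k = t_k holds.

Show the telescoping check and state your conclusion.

s_(k+1) = (3*(k + 1)**2 + 2)/((k + 4)*(k + 5))
s_(k+1) − s_k = (21*k + 5)/(k**3 + 12*k**2 + 47*k + 60)
(s_(k+1) − s_k) − t_k = 0

Valid: the claim telescopes to t_k.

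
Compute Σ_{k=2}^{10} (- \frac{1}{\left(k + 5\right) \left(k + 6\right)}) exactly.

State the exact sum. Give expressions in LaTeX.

Σ = -9/112

Step 1: r(k) = (k + 5)/(k + 7).
A = k + 5, B = k + 7, C = 1.
f must satisfy (k + 5)·f(k+1) − (k + 6)·f(k) = 1.
From deg A=1, deg B=1, deg C=0: d=1.
Coefficient equations give f(k) = k/5.
Get s_k = R·t_k = -k/(5*k + 25) with R(k) = B(k−1)f(k)/C(k) = k*(k + 6)/5.
Verify: -1/(k**2 + 11*k + 30) matches t_k.
Evaluate s at k=11 and k=2: -11/80 and -2/35; difference -9/112.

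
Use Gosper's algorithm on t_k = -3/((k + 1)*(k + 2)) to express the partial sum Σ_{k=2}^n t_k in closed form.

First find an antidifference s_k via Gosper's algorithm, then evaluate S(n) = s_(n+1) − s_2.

S(n) = (1 - n)/(n + 2)

The ratio is (k + 1)/(k + 3).
Normal form (A,B,C) = (k + 1, k + 3, 1).
Key eq: (k + 1)·f(k+1) = (k + 2)·f(k) + (1).
Degrees (1,1,0) ⇒ d ≤ 1.
Coefficient equations give f(k) = k.
Certificate R = B(k−1)f/C = k*(k + 2) gives s_k = -3*k/(k + 1).
s_(k+1) − s_k = -3/(k**2 + 3*k + 2) = t_k.
Σ_(k=2)^n t_k = s_(n+1) − s_(2) = (3*(-n - 1)/(n + 2)) − (-2), i.e. (1 - n)/(n + 2).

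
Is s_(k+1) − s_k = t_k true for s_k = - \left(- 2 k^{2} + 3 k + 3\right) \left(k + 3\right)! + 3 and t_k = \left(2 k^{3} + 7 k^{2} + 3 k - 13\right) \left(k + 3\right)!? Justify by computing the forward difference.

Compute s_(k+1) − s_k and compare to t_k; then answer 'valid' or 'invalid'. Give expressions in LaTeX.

valid; difference matches t_k

s_(k+1) = -(3*k - 2*(k + 1)**2 + 6)*factorial(k + 4) + 3
s_(k+1) − s_k = (2*k**3 + 7*k**2 + 3*k - 13)*factorial(k + 3)
(s_(k+1) − s_k) − t_k = 0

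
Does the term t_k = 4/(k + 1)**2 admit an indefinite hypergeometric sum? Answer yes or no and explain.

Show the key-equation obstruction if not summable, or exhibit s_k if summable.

r(k) = (k + 1)**2/(k + 2)**2 after simplifying.
So A=k**2 + 2*k + 1 and B=k**2 + 4*k + 4, with C=1.
f must satisfy (k**2 + 2*k + 1)·f(k+1) − (k**2 + 2*k + 1)·f(k) = 1.
deg f ≤ 0 (via 2,2,0).
Write f(k) = c0. Then LHS − RHS = -1, requiring -1 = 0: contradictory. No certificate.

No — key equation has no polynomial f.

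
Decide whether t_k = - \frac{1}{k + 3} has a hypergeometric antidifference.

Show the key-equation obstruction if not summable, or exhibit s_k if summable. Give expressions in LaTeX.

The ratio is (k + 3)/(k + 4).
Normal form (A,B,C) = (k + 3, k + 4, 1).
Solve (k + 3)·f(k+1) − (k + 3)·f(k) = 1.
From deg A=1, deg B=1, deg C=0: d=0.
Put f(k) = c0: A·f(k+1) − B(k−1)·f(k) − C = -1; need -1 = 0 — inconsistent ⇒ no f, not summable.

No. Not Gosper-summable.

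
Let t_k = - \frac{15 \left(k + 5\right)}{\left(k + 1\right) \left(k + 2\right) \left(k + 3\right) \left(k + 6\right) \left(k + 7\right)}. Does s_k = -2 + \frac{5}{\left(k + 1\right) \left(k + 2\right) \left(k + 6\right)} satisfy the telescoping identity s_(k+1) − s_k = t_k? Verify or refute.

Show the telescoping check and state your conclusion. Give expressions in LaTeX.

s_(k+1) = -2 + 5/((k + 2)*(k + 3)*(k + 7))
s_(k+1) − s_k = 15*(-k - 5)/(k**5 + 19*k**4 + 131*k**3 + 401*k**2 + 540*k + 252)
(s_(k+1) − s_k) − t_k = 0

Valid — Δs_k = t_k.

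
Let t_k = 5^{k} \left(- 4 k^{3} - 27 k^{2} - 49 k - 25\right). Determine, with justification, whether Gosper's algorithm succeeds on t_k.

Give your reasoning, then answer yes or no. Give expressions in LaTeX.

Yes. s_k = 5^{k} k \left(- k^{2} - 3 k - 1\right).

Ratio r(k) = 5*(4*k**3 + 39*k**2 + 115*k + 105)/(4*k**3 + 27*k**2 + 49*k + 25).
Gosper form: A/B · C(k+1)/C(k) with A=5, B=1, C=k**3 + 27*k**2/4 + 49*k/4 + 25/4.
Need (5)·f(k+1) − (1)·f(k) = k**3 + 27*k**2/4 + 49*k/4 + 25/4.
deg f ≤ 3 (via 0,0,3).
Solving with deg f ≤ 3: f(k) = k*(k**2 + 3*k + 1)/4.
Certificate R = B(k−1)f/C = k*(k**2 + 3*k + 1)/(4*k**3 + 27*k**2 + 49*k + 25) gives s_k = 5**k*k*(-k**2 - 3*k - 1).
s_(k+1) − s_k = 5**k*(-4*k**3 - 27*k**2 - 49*k - 25) = t_k.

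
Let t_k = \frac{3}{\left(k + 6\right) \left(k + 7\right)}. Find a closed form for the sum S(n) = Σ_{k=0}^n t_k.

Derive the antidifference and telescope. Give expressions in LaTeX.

Compute t_(k+1)/t_k: get (k + 6)/(k + 8).
Take A(k)=k + 6, B(k)=k + 8, C(k)=1.
Need (k + 6)·f(k+1) − (k + 7)·f(k) = 1.
d = 1 from the (1,1,0) case.
Solve for f: f(k) = k/6 (degree 1 ≤ 1).
Then R = B(k−1)f/C = k*(k + 7)/6, so s_k = R(k)·t_k = k/(2*(k + 6)).
s_(k+1) − s_k = 3/(k**2 + 13*k + 42) = t_k.
Telescope: S(n) = s_(n+1) − s_(0) = (n + 1)/(2*(n + 7)) − (0) = (n + 1)/(2*(n + 7)).

S(n) = \frac{n + 1}{2 \left(n + 7\right)}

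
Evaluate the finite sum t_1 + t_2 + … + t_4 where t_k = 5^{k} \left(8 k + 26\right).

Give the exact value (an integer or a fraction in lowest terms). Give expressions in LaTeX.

t_(k+1)/t_k = 5*(4*k + 17)/(4*k + 13).
Gosper form: A/B · C(k+1)/C(k) with A=5, B=1, C=k + 13/4.
f must satisfy (5)·f(k+1) − (1)·f(k) = k + 13/4.
d = 1 from the (0,0,1) case.
A polynomial solution: f(k) = (k + 2)/4.
Then R = B(k−1)f/C = (k + 2)/(4*k + 13), so s_k = R(k)·t_k = 2*5**k*(k + 2).
Δs = 5**k*(8*k + 26), as required.
Telescoping: Σ = s_(5) − s_(1) = 43750 − (30) = 43720.

Σ = 43720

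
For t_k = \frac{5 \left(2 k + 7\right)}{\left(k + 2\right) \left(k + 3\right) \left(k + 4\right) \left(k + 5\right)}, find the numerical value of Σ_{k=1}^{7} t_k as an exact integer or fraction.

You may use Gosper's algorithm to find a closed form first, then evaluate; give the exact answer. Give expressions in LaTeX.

Σ = 7/24

Compute t_(k+1)/t_k: get (k + 2)*(2*k + 9)/((k + 6)*(2*k + 7)).
Factor: A=k + 2; B=k + 6; C=k + 7/2.
Set up (k + 2)·f(k+1) − (k + 5)·f(k) − (k + 7/2) = 0.
deg f ≤ 3 (via 1,1,1).
Coefficient equations give f(k) = k*(k + 3)*(k + 6)/16.
R(k) = B(k−1)·f(k)/C(k) = k*(k + 3)*(k + 5)*(k + 6)/(8*(2*k + 7)); s_k = R·t_k = 5*k*(k + 6)/(8*(k**2 + 6*k + 8)).
Check: Δs_k = 5*(2*k + 7)/(k**4 + 14*k**3 + 71*k**2 + 154*k + 120). ✓
Sum = s_(8) − s_(1); s_(8) = 7/12, s_(1) = 7/24 ⇒ 7/24.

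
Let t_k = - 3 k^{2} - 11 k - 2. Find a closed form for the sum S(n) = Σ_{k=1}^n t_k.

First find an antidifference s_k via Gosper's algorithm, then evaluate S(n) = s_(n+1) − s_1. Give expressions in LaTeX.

Compute t_(k+1)/t_k: get (3*k**2 + 17*k + 16)/(3*k**2 + 11*k + 2).
Gosper form: A/B · C(k+1)/C(k) with A=1, B=1, C=k**2 + 11*k/3 + 2/3.
f must satisfy (1)·f(k+1) − (1)·f(k) = k**2 + 11*k/3 + 2/3.
deg f ≤ 3 (via 0,0,2).
A polynomial solution: f(k) = k*(k**2 + 4*k - 3)/3.
Certificate R = B(k−1)f/C = k*(k**2 + 4*k - 3)/(3*k**2 + 11*k + 2) gives s_k = k*(-k**2 - 4*k + 3).
Check: Δs_k = -3*k**2 - 11*k - 2. ✓
Evaluate: s_(n+1) = -n**3 - 7*n**2 - 8*n - 2; subtract s_(1) = -2 ⇒ S(n) = n*(-n**2 - 7*n - 8).

S(n) = n \left(- n^{2} - 7 n - 8\right)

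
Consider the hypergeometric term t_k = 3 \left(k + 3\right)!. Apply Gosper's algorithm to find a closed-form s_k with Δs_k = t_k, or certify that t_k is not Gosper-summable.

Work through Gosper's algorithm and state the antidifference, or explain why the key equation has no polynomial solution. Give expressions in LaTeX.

none (Gosper's algorithm certifies no s_k)

r(k) = k + 4 after simplifying.
Factor: A=k + 4; B=1; C=1.
Need (k + 4)·f(k+1) − (1)·f(k) = 1.
d = -1 from the (1,0,0) case.
d = -1 < 0 ⇒ no nonzero polynomial f; not summable.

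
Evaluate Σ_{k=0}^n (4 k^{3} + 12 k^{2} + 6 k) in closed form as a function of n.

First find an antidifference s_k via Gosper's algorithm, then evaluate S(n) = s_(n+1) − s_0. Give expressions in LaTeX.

r(k) = (2*k**3 + 12*k**2 + 21*k + 11)/(k*(2*k**2 + 6*k + 3)) after simplifying.
Factor: A=1; B=1; C=k**3 + 3*k**2 + 3*k/2.
Solve (1)·f(k+1) − (1)·f(k) = k**3 + 3*k**2 + 3*k/2.
deg f ≤ 4 (via 0,0,3).
Coefficient equations give f(k) = k*(k - 1)*(k**2 + 3*k + 1)/4.
Certificate R = B(k−1)f/C = (k - 1)*(k**2 + 3*k + 1)/(2*(2*k**2 + 6*k + 3)) gives s_k = k*(k**3 + 2*k**2 - 2*k - 1).
Verify: 2*k*(2*k**2 + 6*k + 3) matches t_k.
Telescope: S(n) = s_(n+1) − s_(0) = n*(n**3 + 6*n**2 + 10*n + 5) − (0) = n*(n**3 + 6*n**2 + 10*n + 5).

S(n) = n \left(n^{3} + 6 n^{2} + 10 n + 5\right)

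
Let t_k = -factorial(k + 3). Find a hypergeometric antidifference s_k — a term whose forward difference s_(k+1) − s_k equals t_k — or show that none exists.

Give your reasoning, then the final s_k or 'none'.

The ratio is k + 4.
So A=k + 4 and B=1, with C=1.
Key eq: (k + 4)·f(k+1) = (1)·f(k) + (1).
Bound: deg f ≤ -1.
deg f ≤ -1 is impossible — no certificate.

none — t_k is not Gosper-summable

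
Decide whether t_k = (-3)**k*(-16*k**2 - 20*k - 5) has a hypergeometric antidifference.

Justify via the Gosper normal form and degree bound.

Yes. s_k = (-3)**k*(4*k**2 - k - 1).

r(k) = 3*(-16*k**2 - 52*k - 41)/(16*k**2 + 20*k + 5) after simplifying.
Factor: A=-3; B=1; C=k**2 + 5*k/4 + 5/16.
Set up (-3)·f(k+1) − (1)·f(k) − (k**2 + 5*k/4 + 5/16) = 0.
Bound: deg f ≤ 2.
Solving with deg f ≤ 2: f(k) = -(4*k**2 - k - 1)/16.
Get s_k = R·t_k = (-3)**k*(4*k**2 - k - 1) with R(k) = B(k−1)f(k)/C(k) = -(4*k**2 - k - 1)/(16*k**2 + 20*k + 5).
Δs = (-3)**k*(-16*k**2 - 20*k - 5), as required.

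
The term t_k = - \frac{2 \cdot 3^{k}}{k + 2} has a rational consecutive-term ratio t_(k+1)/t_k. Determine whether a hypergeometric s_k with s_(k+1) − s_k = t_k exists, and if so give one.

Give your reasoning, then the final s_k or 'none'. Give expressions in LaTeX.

r(k) = 3*(k + 2)/(k + 3) after simplifying.
Factor: A=3*k + 6; B=k + 3; C=1.
Set up (3*k + 6)·f(k+1) − (k + 2)·f(k) − (1) = 0.
Bound: deg f ≤ -1.
Negative degree bound (-1): no f exists, t_k not Gosper-summable.

no hypergeometric antidifference exists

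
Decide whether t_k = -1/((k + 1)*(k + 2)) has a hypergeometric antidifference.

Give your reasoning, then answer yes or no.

Yes. s_k = -k/(k + 1).

Step 1: r(k) = (k + 1)/(k + 3).
A = k + 1, B = k + 3, C = 1.
Key eq: (k + 1)·f(k+1) = (k + 2)·f(k) + (1).
From deg A=1, deg B=1, deg C=0: d=1.
Match coefficients ⇒ f(k) = k.
Then R = B(k−1)f/C = k*(k + 2), so s_k = R(k)·t_k = -k/(k + 1).
s_(k+1) − s_k = -1/(k**2 + 3*k + 2) = t_k.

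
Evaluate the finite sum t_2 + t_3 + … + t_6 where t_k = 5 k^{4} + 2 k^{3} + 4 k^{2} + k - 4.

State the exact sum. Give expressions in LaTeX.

Step 1: r(k) = (5*k**4 + 22*k**3 + 40*k**2 + 35*k + 8)/(5*k**4 + 2*k**3 + 4*k**2 + k - 4).
A = 1, B = 1, C = k**4 + 2*k**3/5 + 4*k**2/5 + k/5 - 4/5.
Key eq: (1)·f(k+1) = (1)·f(k) + (k**4 + 2*k**3/5 + 4*k**2/5 + k/5 - 4/5).
From deg A=0, deg B=0, deg C=4: d=5.
Solving with deg f ≤ 5: f(k) = k*(k**4 - 2*k**3 + 2*k**2 - k - 4)/5.
R(k) = B(k−1)·f(k)/C(k) = k*(k**4 - 2*k**3 + 2*k**2 - k - 4)/(5*k**4 + 2*k**3 + 4*k**2 + k - 4); s_k = R·t_k = k*(k**4 - 2*k**3 + 2*k**2 - k - 4).
s_(k+1) − s_k = 5*k**4 + 2*k**3 + 4*k**2 + k - 4 = t_k.
Evaluate s at k=7 and k=2: 12614 and 4; difference 12610.

Σ = 12610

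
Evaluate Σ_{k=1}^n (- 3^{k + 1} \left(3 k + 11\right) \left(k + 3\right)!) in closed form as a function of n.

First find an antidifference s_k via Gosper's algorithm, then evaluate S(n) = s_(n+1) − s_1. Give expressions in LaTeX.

S(n) = - 9 \cdot 3^{n} \left(n + 4\right)! + 216

Compute t_(k+1)/t_k: get 3*(k + 4)*(3*k + 14)/(3*k + 11).
A = 3*k + 12, B = 1, C = k + 11/3.
f must satisfy (3*k + 12)·f(k+1) − (1)·f(k) = k + 11/3.
d = 0 from the (1,0,1) case.
Coefficient equations give f(k) = 1/3.
Get s_k = R·t_k = -3**(k + 1)*factorial(k + 3) with R(k) = B(k−1)f(k)/C(k) = 1/(3*k + 11).
Verify: -3**(k + 1)*(3*k + 11)*factorial(k + 3) matches t_k.
Telescope: S(n) = s_(n+1) − s_(1) = -3**(n + 2)*factorial(n + 4) − (-216) = -9*3**n*factorial(n + 4) + 216.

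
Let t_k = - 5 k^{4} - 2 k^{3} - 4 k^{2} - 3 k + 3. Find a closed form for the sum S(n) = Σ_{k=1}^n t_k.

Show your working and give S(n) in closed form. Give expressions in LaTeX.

S(n) = n \left(- n^{4} - 3 n^{3} - 4 n^{2} - 4 n + 1\right)

Compute t_(k+1)/t_k: get (5*k**4 + 22*k**3 + 40*k**2 + 37*k + 11)/(5*k**4 + 2*k**3 + 4*k**2 + 3*k - 3).
So A=1 and B=1, with C=k**4 + 2*k**3/5 + 4*k**2/5 + 3*k/5 - 3/5.
f must satisfy (1)·f(k+1) − (1)·f(k) = k**4 + 2*k**3/5 + 4*k**2/5 + 3*k/5 - 3/5.
deg f ≤ 5 (via 0,0,4).
Solving with deg f ≤ 5: f(k) = k*(k**4 - 2*k**3 + 2*k**2 - 4)/5.
So s_k = (B(k−1)f/C)·t_k = (k*(k**4 - 2*k**3 + 2*k**2 - 4)/(5*k**4 + 2*k**3 + 4*k**2 + 3*k - 3))·t_k = k*(-k**4 + 2*k**3 - 2*k**2 + 4).
Verify: -5*k**4 - 2*k**3 - 4*k**2 - 3*k + 3 matches t_k.
Evaluate: s_(n+1) = -n**5 - 3*n**4 - 4*n**3 - 4*n**2 + n + 3; subtract s_(1) = 3 ⇒ S(n) = n*(-n**4 - 3*n**3 - 4*n**2 - 4*n + 1).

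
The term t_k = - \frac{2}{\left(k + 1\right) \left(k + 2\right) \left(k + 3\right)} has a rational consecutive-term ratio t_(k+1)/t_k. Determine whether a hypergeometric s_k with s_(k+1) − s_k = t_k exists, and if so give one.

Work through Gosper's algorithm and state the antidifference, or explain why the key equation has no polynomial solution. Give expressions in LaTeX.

s_k = \frac{k \left(- k - 3\right)}{2 \left(k + 1\right) \left(k + 2\right)}

Step 1: r(k) = (k + 1)/(k + 4).
A = k + 1, B = k + 4, C = 1.
f must satisfy (k + 1)·f(k+1) − (k + 3)·f(k) = 1.
d = 2 from the (1,1,0) case.
Solving with deg f ≤ 2: f(k) = k*(k + 3)/4.
Certificate R = B(k−1)f/C = k*(k + 3)**2/4 gives s_k = k*(-k - 3)/(2*(k + 1)*(k + 2)).
Check: Δs_k = -2/(k**3 + 6*k**2 + 11*k + 6). ✓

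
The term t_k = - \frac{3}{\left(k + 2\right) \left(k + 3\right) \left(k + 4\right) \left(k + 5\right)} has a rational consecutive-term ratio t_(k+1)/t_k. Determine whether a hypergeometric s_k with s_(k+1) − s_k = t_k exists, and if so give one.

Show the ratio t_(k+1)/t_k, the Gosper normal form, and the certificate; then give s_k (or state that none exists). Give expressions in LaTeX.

s_k = \frac{k \left(- k^{2} - 9 k - 26\right)}{24 \left(k + 2\right) \left(k + 3\right) \left(k + 4\right)}

t_(k+1)/t_k = (k + 2)/(k + 6).
Gosper form: A/B · C(k+1)/C(k) with A=k + 2, B=k + 6, C=1.
Need (k + 2)·f(k+1) − (k + 5)·f(k) = 1.
Bound: deg f ≤ 3.
A polynomial solution: f(k) = k*(k**2 + 9*k + 26)/72.
Then R = B(k−1)f/C = k*(k + 5)*(k**2 + 9*k + 26)/72, so s_k = R(k)·t_k = k*(-k**2 - 9*k - 26)/(24*(k + 2)*(k + 3)*(k + 4)).
Check: Δs_k = -3/(k**4 + 14*k**3 + 71*k**2 + 154*k + 120). ✓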